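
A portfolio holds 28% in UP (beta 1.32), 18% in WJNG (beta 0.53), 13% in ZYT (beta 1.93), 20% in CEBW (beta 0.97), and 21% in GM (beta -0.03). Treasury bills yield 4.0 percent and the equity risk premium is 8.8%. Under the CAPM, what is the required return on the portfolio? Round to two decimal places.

β_P = Σ w_i β_i = 0.28×1.32 + 0.18×0.53 + 0.13×1.93 + 0.20×0.97 + 0.21×-0.03 = 0.9036
E(R_P) = R_f + β_P × MRP = 4.0% + 0.9036 × 8.8% = 11.95%

11.95%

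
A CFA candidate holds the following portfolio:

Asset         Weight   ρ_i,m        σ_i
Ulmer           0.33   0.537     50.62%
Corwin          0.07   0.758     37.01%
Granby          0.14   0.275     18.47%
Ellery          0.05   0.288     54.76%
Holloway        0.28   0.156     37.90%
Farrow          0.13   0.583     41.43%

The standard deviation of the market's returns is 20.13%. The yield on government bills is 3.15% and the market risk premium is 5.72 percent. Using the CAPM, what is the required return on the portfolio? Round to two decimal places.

β_Ulmer = 0.537 × 50.62% / 20.13% = 1.3504
β_Corwin = 0.758 × 37.01% / 20.13% = 1.3936
β_Granby = 0.275 × 18.47% / 20.13% = 0.2523
β_Ellery = 0.288 × 54.76% / 20.13% = 0.7835
β_Holloway = 0.156 × 37.90% / 20.13% = 0.2937
β_Farrow = 0.583 × 41.43% / 20.13% = 1.1999
β_P = Σ w_i β_i = 0.33×1.3504 + 0.07×1.3936 + 0.14×0.2523 + 0.05×0.7835 + 0.28×0.2937 + 0.13×1.1999 = 0.8559
E(R_P) = R_f + β_P × MRP = 3.15% + 0.8559 × 5.72% = 8.05%

8.05%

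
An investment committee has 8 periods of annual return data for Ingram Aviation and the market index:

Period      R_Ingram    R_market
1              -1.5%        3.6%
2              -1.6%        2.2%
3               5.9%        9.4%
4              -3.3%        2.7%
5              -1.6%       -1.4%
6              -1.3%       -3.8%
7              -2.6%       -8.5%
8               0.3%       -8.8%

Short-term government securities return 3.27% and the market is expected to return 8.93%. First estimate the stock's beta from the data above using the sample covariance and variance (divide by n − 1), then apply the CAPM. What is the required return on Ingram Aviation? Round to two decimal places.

Mean R_i = (-1.5 − 1.6 + 5.9 − 3.3 − 1.6 − 1.3 − 2.6 + 0.3) / 8 = -0.7125%
Mean R_m = (3.6 + 2.2 + 9.4 + 2.7 − 1.4 − 3.8 − 8.5 − 8.8) / 8 = -0.5750%
Σ(R_i − R̄_i)(R_m − R̄_m) = 60.9925  ⇒  Cov = 60.9925 / 7 = 8.7132
Σ(R_m − R̄_m)² = 276.8950  ⇒  Var(R_m) = 276.8950 / 7 = 39.5564
β = Cov / Var(R_m) = 8.7132 / 39.5564 = 0.2203
MRP = 8.93% − 3.27% = 5.66%
E(R) = R_f + β × MRP = 3.27% + 0.2203 × 5.66% = 4.52%

4.52%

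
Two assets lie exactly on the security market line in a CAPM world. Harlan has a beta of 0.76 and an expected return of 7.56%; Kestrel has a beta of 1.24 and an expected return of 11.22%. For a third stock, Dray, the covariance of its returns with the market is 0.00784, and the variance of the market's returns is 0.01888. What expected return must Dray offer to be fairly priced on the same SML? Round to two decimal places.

MRP = (11.22% − 7.56%) / (1.24 − 0.76) = 7.6250%
R_f = 7.56% − 0.76 × 7.6250% = 1.7650%
β_Dray = Cov / Var(R_m) = 0.00784 / 0.01888 = 0.4153
E(R_Dray) = R_f + β × MRP = 1.7650% + 0.4153 × 7.6250% = 4.93%

4.93%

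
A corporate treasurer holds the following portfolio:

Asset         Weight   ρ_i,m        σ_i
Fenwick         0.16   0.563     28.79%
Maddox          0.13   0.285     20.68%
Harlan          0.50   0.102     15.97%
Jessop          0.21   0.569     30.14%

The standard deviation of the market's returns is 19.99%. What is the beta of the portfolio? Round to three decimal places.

0.389

β_Fenwick = 0.563 × 28.79% / 19.99% = 0.8108
β_Maddox = 0.285 × 20.68% / 19.99% = 0.2948
β_Harlan = 0.102 × 15.97% / 19.99% = 0.0815
β_Jessop = 0.569 × 30.14% / 19.99% = 0.8579
β_P = Σ w_i β_i = 0.16×0.8108 + 0.13×0.2948 + 0.50×0.0815 + 0.21×0.8579 = 0.3890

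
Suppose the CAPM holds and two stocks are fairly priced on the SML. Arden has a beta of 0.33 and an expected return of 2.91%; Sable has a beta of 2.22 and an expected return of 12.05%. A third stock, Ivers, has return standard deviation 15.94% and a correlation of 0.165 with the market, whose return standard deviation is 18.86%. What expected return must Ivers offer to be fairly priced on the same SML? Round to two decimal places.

MRP = (12.05% − 2.91%) / (2.22 − 0.33) = 4.8360%
R_f = 2.91% − 0.33 × 4.8360% = 1.3141%
β_Ivers = ρ·σ_i/σ_m = 0.165 × 15.94 / 18.86 = 0.1395
E(R_Ivers) = R_f + β × MRP = 1.3141% + 0.1395 × 4.8360% = 1.99%

1.99%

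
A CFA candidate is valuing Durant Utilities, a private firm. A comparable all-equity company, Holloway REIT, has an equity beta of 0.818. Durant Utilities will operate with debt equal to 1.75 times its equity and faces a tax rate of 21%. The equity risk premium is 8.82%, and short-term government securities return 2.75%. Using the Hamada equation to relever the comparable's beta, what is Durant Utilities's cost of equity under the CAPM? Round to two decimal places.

β_L = β_U × [1 + (1 − t)(D/E)] = 0.818 × [1 + (1 − 0.21) × 1.75]
    = 0.818 × [1 + 0.79 × 1.75] = 0.818 × 2.3825 = 1.9489
E(R) = R_f + β_L × MRP = 2.75% + 1.9489 × 8.82% = 19.94%

19.94%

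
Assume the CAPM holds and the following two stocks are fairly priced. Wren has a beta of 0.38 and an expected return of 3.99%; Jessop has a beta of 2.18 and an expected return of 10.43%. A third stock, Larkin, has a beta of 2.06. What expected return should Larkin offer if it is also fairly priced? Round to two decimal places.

10.00%

MRP (SML slope) = (10.43% − 3.99%) / (2.18 − 0.38) = 6.44% / 1.80 = 3.5778%
R_f (intercept) = 3.99% − 0.38 × 3.5778% = 2.6304%
E(R_Larkin) = R_f + β × MRP = 2.6304% + 2.06 × 3.5778% = 10.00%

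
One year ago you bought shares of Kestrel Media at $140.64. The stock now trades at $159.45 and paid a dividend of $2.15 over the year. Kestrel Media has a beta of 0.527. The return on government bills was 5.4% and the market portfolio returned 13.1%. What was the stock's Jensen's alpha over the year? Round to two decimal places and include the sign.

Realised HPR = (P1 + D1 − P0) / P0 = (159.45 + 2.15 − 140.64) / 140.64 = 20.96 / 140.64 = 14.9033%
MRP = 13.1% − 5.4% = 7.70%
CAPM required = R_f + β·MRP = 5.4% + 0.527 × 7.7% = 9.4579%
α = realised − required = 14.9033% − 9.4579% = +5.45%

+5.45%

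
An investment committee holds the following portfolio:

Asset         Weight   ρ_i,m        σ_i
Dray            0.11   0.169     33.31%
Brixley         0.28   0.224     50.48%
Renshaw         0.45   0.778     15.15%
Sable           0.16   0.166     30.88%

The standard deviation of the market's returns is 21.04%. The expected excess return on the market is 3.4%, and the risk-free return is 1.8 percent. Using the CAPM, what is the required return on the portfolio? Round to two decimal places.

3.40%

β_Dray = 0.169 × 33.31% / 21.04% = 0.2676
β_Brixley = 0.224 × 50.48% / 21.04% = 0.5374
β_Renshaw = 0.778 × 15.15% / 21.04% = 0.5602
β_Sable = 0.166 × 30.88% / 21.04% = 0.2436
β_P = Σ w_i β_i = 0.11×0.2676 + 0.28×0.5374 + 0.45×0.5602 + 0.16×0.2436 = 0.4710
E(R_P) = R_f + β_P × MRP = 1.8% + 0.4710 × 3.4% = 3.40%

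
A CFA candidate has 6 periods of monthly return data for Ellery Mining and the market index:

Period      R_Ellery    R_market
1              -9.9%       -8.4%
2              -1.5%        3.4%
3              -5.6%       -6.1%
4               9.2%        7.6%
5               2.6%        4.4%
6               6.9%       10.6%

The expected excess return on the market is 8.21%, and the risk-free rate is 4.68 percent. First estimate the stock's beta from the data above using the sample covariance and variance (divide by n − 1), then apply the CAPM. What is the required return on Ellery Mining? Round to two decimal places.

Mean R_i = (-9.9 − 1.5 − 5.6 + 9.2 + 2.6 + 6.9) / 6 = 0.2833%
Mean R_m = (-8.4 + 3.4 − 6.1 + 7.6 + 4.4 + 10.6) / 6 = 1.9167%
Σ(R_i − R̄_i)(R_m − R̄_m) = 263.4617  ⇒  Cov = 263.4617 / 5 = 52.6923
Σ(R_m − R̄_m)² = 286.7683  ⇒  Var(R_m) = 286.7683 / 5 = 57.3537
β = Cov / Var(R_m) = 52.6923 / 57.3537 = 0.9187
E(R) = R_f + β × MRP = 4.68% + 0.9187 × 8.21% = 12.22%

12.22%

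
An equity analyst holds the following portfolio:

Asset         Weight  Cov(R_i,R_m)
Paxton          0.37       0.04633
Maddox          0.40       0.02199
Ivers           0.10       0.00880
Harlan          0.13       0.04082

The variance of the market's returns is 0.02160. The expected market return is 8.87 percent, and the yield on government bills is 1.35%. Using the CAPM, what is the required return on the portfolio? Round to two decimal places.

12.53%

β_Paxton = 0.04633 / 0.02160 = 2.1449
β_Maddox = 0.02199 / 0.02160 = 1.0181
β_Ivers = 0.00880 / 0.02160 = 0.4074
β_Harlan = 0.04082 / 0.02160 = 1.8898
β_P = Σ w_i β_i = 0.37×2.1449 + 0.40×1.0181 + 0.10×0.4074 + 0.13×1.8898 = 1.4873
MRP = 8.87% − 1.35% = 7.52%
E(R_P) = R_f + β_P × MRP = 1.35% + 1.4873 × 7.52% = 12.53%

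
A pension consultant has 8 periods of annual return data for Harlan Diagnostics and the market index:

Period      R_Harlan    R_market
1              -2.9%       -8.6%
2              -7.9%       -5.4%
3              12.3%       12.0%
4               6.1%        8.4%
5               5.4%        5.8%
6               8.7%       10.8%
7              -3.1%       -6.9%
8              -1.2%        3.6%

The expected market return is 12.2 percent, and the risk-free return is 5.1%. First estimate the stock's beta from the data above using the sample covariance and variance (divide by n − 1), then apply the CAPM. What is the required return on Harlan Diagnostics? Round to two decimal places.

Mean R_i = (-2.9 − 7.9 + 12.3 + 6.1 + 5.4 + 8.7 − 3.1 − 1.2) / 8 = 2.1750%
Mean R_m = (-8.6 − 5.4 + 12.0 + 8.4 + 5.8 + 10.8 − 6.9 + 3.6) / 8 = 2.4625%
Σ(R_i − R̄_i)(R_m − R̄_m) = 365.9425  ⇒  Cov = 365.9425 / 7 = 52.2775
Σ(R_m − R̄_m)² = 480.0188  ⇒  Var(R_m) = 480.0188 / 7 = 68.5741
β = Cov / Var(R_m) = 52.2775 / 68.5741 = 0.7624
MRP = 12.2% − 5.1% = 7.10%
E(R) = R_f + β × MRP = 5.1% + 0.7624 × 7.1% = 10.51%

10.51%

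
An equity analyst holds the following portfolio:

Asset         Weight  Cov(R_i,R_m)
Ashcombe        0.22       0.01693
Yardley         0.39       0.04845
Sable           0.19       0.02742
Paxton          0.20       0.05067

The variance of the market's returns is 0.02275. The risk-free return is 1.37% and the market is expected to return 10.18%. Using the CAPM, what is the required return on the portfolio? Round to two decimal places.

β_Ashcombe = 0.01693 / 0.02275 = 0.7442
β_Yardley = 0.04845 / 0.02275 = 2.1297
β_Sable = 0.02742 / 0.02275 = 1.2053
β_Paxton = 0.05067 / 0.02275 = 2.2273
β_P = Σ w_i β_i = 0.22×0.7442 + 0.39×2.1297 + 0.19×1.2053 + 0.20×2.2273 = 1.6688
MRP = 10.18% − 1.37% = 8.81%
E(R_P) = R_f + β_P × MRP = 1.37% + 1.6688 × 8.81% = 16.07%

16.07%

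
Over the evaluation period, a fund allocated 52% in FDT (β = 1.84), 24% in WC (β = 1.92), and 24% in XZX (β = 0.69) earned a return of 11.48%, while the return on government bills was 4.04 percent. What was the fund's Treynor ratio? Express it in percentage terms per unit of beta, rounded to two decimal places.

4.70%

β_P = 0.52×1.84 + 0.24×1.92 + 0.24×0.69 = 1.5832
Treynor = (R_P − R_f) / β_P = (11.48% − 4.04%) / 1.5832 = 7.44% / 1.5832 = 4.70%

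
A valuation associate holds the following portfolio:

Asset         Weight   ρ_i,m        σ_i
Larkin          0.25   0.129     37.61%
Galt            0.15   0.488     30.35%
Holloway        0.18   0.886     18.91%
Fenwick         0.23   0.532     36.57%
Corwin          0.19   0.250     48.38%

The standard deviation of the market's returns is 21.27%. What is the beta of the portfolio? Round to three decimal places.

β_Larkin = 0.129 × 37.61% / 21.27% = 0.2281
β_Galt = 0.488 × 30.35% / 21.27% = 0.6963
β_Holloway = 0.886 × 18.91% / 21.27% = 0.7877
β_Fenwick = 0.532 × 36.57% / 21.27% = 0.9147
β_Corwin = 0.250 × 48.38% / 21.27% = 0.5686
β_P = Σ w_i β_i = 0.25×0.2281 + 0.15×0.6963 + 0.18×0.7877 + 0.23×0.9147 + 0.19×0.5686 = 0.6217

0.622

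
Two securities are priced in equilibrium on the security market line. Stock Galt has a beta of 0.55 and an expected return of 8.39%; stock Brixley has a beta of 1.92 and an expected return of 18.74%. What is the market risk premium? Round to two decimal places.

7.55%

Both satisfy E(R) = R_f + β·MRP, so the slope of the SML is
MRP = (18.74% − 8.39%) / (1.92 − 0.55) = 10.35% / 1.37 = 7.5547%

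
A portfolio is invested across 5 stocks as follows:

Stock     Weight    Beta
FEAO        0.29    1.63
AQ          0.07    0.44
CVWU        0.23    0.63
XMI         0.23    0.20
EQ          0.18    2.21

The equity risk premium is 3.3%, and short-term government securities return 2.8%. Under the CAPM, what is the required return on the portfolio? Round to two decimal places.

6.40%

β_P = Σ w_i β_i = 0.29×1.63 + 0.07×0.44 + 0.23×0.63 + 0.23×0.20 + 0.18×2.21 = 1.0922
E(R_P) = R_f + β_P × MRP = 2.8% + 1.0922 × 3.3% = 6.40%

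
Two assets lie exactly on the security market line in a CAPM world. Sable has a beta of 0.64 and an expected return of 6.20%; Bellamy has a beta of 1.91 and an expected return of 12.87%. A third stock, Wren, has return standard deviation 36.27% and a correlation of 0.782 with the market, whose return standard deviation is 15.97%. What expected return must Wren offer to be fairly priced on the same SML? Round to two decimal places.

MRP = (12.87% − 6.20%) / (1.91 − 0.64) = 5.2520%
R_f = 6.20% − 0.64 × 5.2520% = 2.8387%
β_Wren = ρ·σ_i/σ_m = 0.782 × 36.27 / 15.97 = 1.7760
E(R_Wren) = R_f + β × MRP = 2.8387% + 1.7760 × 5.2520% = 12.17%

12.17%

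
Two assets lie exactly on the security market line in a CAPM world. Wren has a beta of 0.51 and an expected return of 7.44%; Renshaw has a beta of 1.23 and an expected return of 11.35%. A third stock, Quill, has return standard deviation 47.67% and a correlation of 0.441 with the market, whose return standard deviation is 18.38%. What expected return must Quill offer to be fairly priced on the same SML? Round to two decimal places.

MRP = (11.35% − 7.44%) / (1.23 − 0.51) = 5.4306%
R_f = 7.44% − 0.51 × 5.4306% = 4.6704%
β_Quill = ρ·σ_i/σ_m = 0.441 × 47.67 / 18.38 = 1.1438
E(R_Quill) = R_f + β × MRP = 4.6704% + 1.1438 × 5.4306% = 10.88%

10.88%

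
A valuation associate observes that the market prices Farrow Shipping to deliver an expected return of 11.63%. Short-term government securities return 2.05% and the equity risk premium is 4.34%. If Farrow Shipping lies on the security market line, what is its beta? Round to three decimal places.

2.207

β = (E(R) − R_f) / MRP = (11.63% − 2.05%) / 4.34% = 9.58% / 4.34% = 2.207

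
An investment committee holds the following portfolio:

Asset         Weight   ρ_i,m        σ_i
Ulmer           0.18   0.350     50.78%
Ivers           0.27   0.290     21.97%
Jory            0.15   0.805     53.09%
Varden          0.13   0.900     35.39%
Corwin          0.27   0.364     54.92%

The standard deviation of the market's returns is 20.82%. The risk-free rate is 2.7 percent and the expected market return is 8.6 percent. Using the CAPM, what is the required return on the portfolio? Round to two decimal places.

β_Ulmer = 0.350 × 50.78% / 20.82% = 0.8537
β_Ivers = 0.290 × 21.97% / 20.82% = 0.3060
β_Jory = 0.805 × 53.09% / 20.82% = 2.0527
β_Varden = 0.900 × 35.39% / 20.82% = 1.5298
β_Corwin = 0.364 × 54.92% / 20.82% = 0.9602
β_P = Σ w_i β_i = 0.18×0.8537 + 0.27×0.3060 + 0.15×2.0527 + 0.13×1.5298 + 0.27×0.9602 = 1.0023
MRP = 8.6% − 2.7% = 5.90%
E(R_P) = R_f + β_P × MRP = 2.7% + 1.0023 × 5.9% = 8.61%

8.61%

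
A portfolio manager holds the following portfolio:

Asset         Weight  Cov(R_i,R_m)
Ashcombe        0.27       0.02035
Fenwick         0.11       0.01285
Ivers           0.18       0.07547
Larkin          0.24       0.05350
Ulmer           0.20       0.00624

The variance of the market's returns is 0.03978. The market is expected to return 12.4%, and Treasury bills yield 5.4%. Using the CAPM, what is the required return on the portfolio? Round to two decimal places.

11.49%

β_Ashcombe = 0.02035 / 0.03978 = 0.5116
β_Fenwick = 0.01285 / 0.03978 = 0.3230
β_Ivers = 0.07547 / 0.03978 = 1.8972
β_Larkin = 0.05350 / 0.03978 = 1.3449
β_Ulmer = 0.00624 / 0.03978 = 0.1569
β_P = Σ w_i β_i = 0.27×0.5116 + 0.11×0.3230 + 0.18×1.8972 + 0.24×1.3449 + 0.20×0.1569 = 0.8693
MRP = 12.4% − 5.4% = 7.00%
E(R_P) = R_f + β_P × MRP = 5.4% + 0.8693 × 7.0% = 11.49%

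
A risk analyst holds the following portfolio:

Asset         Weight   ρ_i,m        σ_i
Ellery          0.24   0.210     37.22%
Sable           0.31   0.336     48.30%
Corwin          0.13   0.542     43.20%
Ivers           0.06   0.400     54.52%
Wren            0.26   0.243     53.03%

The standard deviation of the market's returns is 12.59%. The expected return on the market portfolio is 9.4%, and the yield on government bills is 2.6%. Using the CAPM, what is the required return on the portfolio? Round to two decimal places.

β_Ellery = 0.210 × 37.22% / 12.59% = 0.6208
β_Sable = 0.336 × 48.30% / 12.59% = 1.2890
β_Corwin = 0.542 × 43.20% / 12.59% = 1.8598
β_Ivers = 0.400 × 54.52% / 12.59% = 1.7322
β_Wren = 0.243 × 53.03% / 12.59% = 1.0235
β_P = Σ w_i β_i = 0.24×0.6208 + 0.31×1.2890 + 0.13×1.8598 + 0.06×1.7322 + 0.26×1.0235 = 1.1604
MRP = 9.4% − 2.6% = 6.80%
E(R_P) = R_f + β_P × MRP = 2.6% + 1.1604 × 6.8% = 10.49%

10.49%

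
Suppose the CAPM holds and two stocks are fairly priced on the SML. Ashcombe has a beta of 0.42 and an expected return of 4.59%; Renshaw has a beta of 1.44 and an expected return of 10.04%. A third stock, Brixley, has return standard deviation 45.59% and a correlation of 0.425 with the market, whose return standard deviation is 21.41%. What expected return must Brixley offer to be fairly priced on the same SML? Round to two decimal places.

7.18%

MRP = (10.04% − 4.59%) / (1.44 − 0.42) = 5.3431%
R_f = 4.59% − 0.42 × 5.3431% = 2.3459%
β_Brixley = ρ·σ_i/σ_m = 0.425 × 45.59 / 21.41 = 0.9050
E(R_Brixley) = R_f + β × MRP = 2.3459% + 0.9050 × 5.3431% = 7.18%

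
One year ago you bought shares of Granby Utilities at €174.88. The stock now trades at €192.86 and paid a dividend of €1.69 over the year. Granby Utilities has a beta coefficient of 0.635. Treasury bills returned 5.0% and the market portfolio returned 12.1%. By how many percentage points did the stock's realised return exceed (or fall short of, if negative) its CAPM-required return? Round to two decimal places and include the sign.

Realised HPR = (P1 + D1 − P0) / P0 = (192.86 + 1.69 − 174.88) / 174.88 = 19.67 / 174.88 = 11.2477%
MRP = 12.1% − 5.0% = 7.10%
CAPM required = R_f + β·MRP = 5.0% + 0.635 × 7.1% = 9.5085%
α = realised − required = 11.2477% − 9.5085% = +1.74%

+1.74%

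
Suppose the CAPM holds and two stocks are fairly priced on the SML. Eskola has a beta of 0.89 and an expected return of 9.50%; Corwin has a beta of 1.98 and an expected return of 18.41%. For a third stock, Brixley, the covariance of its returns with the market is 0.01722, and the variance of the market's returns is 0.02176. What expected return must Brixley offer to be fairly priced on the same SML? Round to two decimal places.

MRP = (18.41% − 9.50%) / (1.98 − 0.89) = 8.1743%
R_f = 9.50% − 0.89 × 8.1743% = 2.2249%
β_Brixley = Cov / Var(R_m) = 0.01722 / 0.02176 = 0.7914
E(R_Brixley) = R_f + β × MRP = 2.2249% + 0.7914 × 8.1743% = 8.69%

8.69%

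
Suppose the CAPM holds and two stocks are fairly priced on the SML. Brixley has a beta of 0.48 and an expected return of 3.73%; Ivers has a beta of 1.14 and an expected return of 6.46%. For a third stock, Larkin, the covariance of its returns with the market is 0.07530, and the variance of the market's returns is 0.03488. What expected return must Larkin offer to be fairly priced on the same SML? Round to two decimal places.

10.67%

MRP = (6.46% − 3.73%) / (1.14 − 0.48) = 4.1364%
R_f = 3.73% − 0.48 × 4.1364% = 1.7445%
β_Larkin = Cov / Var(R_m) = 0.07530 / 0.03488 = 2.1588
E(R_Larkin) = R_f + β × MRP = 1.7445% + 2.1588 × 4.1364% = 10.67%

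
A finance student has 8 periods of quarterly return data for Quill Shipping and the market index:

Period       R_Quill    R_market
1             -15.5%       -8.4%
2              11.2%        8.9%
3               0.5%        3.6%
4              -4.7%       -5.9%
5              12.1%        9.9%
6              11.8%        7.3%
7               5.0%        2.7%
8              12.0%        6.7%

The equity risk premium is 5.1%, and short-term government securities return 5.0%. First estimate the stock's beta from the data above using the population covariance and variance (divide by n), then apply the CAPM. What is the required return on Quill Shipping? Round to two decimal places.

12.22%

Mean R_i = (-15.5 + 11.2 + 0.5 − 4.7 + 12.1 + 11.8 + 5.0 + 12.0) / 8 = 4.0500%
Mean R_m = (-8.4 + 8.9 + 3.6 − 5.9 + 9.9 + 7.3 + 2.7 + 6.7) / 8 = 3.1000%
Σ(R_i − R̄_i)(R_m − R̄_m) = 458.8000  ⇒  Cov = 458.8000 / 8 = 57.3500
Σ(R_m − R̄_m)² = 324.1400  ⇒  Var(R_m) = 324.1400 / 8 = 40.5175
β = Cov / Var(R_m) = 57.3500 / 40.5175 = 1.4154
E(R) = R_f + β × MRP = 5.0% + 1.4154 × 5.1% = 12.22%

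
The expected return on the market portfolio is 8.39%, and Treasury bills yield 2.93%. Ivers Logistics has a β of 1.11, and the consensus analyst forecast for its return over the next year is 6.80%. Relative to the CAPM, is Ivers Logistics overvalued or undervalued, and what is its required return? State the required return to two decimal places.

MRP = 8.39% − 2.93% = 5.46%
Required return = R_f + β·MRP = 2.93% + 1.11 × 5.46% = 8.99%
Forecast 6.80% < required 8.99% → the stock plots below the SML → overvalued.

Overvalued; required return 8.99%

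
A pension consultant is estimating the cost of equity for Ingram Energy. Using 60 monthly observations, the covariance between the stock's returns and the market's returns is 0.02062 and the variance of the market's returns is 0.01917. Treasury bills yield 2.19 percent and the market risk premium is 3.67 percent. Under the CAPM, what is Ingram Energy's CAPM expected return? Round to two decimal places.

β = Cov(R_i, R_m) / Var(R_m) = 0.02062 / 0.01917 = 1.0756
E(R) = R_f + β × MRP = 2.19% + 1.0756 × 3.67% = 6.14%

6.14%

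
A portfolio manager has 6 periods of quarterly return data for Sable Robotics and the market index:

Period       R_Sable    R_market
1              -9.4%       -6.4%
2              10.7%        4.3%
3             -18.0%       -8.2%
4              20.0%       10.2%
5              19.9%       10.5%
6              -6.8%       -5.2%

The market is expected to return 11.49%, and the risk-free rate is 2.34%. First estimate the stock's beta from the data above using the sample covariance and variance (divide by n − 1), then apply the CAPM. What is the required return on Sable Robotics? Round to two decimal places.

Mean R_i = (-9.4 + 10.7 − 18.0 + 20.0 + 19.9 − 6.8) / 6 = 2.7333%
Mean R_m = (-6.4 + 4.3 − 8.2 + 10.2 + 10.5 − 5.2) / 6 = 0.8667%
Σ(R_i − R̄_i)(R_m − R̄_m) = 687.8667  ⇒  Cov = 687.8667 / 5 = 137.5733
Σ(R_m − R̄_m)² = 363.5133  ⇒  Var(R_m) = 363.5133 / 5 = 72.7027
β = Cov / Var(R_m) = 137.5733 / 72.7027 = 1.8923
MRP = 11.49% − 2.34% = 9.15%
E(R) = R_f + β × MRP = 2.34% + 1.8923 × 9.15% = 19.65%

19.65%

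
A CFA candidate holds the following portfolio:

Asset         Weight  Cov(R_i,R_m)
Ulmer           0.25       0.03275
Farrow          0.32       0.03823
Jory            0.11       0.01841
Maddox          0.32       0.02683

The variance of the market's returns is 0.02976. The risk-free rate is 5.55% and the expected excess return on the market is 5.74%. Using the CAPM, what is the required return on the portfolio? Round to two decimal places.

β_Ulmer = 0.03275 / 0.02976 = 1.1005
β_Farrow = 0.03823 / 0.02976 = 1.2846
β_Jory = 0.01841 / 0.02976 = 0.6186
β_Maddox = 0.02683 / 0.02976 = 0.9015
β_P = Σ w_i β_i = 0.25×1.1005 + 0.32×1.2846 + 0.11×0.6186 + 0.32×0.9015 = 1.0427
E(R_P) = R_f + β_P × MRP = 5.55% + 1.0427 × 5.74% = 11.54%

11.54%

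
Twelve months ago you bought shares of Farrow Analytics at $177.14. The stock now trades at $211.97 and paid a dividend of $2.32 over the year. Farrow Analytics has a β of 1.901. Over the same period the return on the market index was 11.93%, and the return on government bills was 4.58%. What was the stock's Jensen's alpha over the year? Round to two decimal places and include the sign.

+2.42%

Realised HPR = (P1 + D1 − P0) / P0 = (211.97 + 2.32 − 177.14) / 177.14 = 37.15 / 177.14 = 20.9721%
MRP = 11.93% − 4.58% = 7.35%
CAPM required = R_f + β·MRP = 4.58% + 1.901 × 7.35% = 18.55235%
α = realised − required = 20.9721% − 18.55235% = +2.42%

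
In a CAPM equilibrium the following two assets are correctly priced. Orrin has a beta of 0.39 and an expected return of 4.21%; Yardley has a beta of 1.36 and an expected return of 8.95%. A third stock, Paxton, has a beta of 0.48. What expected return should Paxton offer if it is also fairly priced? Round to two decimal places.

MRP (SML slope) = (8.95% − 4.21%) / (1.36 − 0.39) = 4.74% / 0.97 = 4.8866%
R_f (intercept) = 4.21% − 0.39 × 4.8866% = 2.3042%
E(R_Paxton) = R_f + β × MRP = 2.3042% + 0.48 × 4.8866% = 4.65%

4.65%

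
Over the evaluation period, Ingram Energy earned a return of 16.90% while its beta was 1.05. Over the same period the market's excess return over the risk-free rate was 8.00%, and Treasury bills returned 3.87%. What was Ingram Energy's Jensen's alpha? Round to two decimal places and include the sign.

+4.63%

CAPM benchmark = R_f + β(R_m − R_f) = 3.87% + 1.05 × 8.00% = 12.2700%
α = actual − benchmark = 16.90% − 12.2700% = +4.63%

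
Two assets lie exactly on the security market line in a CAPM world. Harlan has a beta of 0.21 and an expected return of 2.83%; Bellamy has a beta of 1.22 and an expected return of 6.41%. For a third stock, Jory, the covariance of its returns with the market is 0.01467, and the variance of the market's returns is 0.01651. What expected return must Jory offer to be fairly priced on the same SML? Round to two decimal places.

MRP = (6.41% − 2.83%) / (1.22 − 0.21) = 3.5446%
R_f = 2.83% − 0.21 × 3.5446% = 2.0856%
β_Jory = Cov / Var(R_m) = 0.01467 / 0.01651 = 0.8886
E(R_Jory) = R_f + β × MRP = 2.0856% + 0.8886 × 3.5446% = 5.24%

5.24%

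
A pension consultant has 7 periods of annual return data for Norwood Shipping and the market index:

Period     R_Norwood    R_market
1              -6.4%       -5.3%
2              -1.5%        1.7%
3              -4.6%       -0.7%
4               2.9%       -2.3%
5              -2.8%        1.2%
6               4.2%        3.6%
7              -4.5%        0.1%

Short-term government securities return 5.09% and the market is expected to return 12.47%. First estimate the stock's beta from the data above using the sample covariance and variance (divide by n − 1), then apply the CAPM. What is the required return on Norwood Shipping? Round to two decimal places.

10.35%

Mean R_i = (-6.4 − 1.5 − 4.6 + 2.9 − 2.8 + 4.2 − 4.5) / 7 = -1.8143%
Mean R_m = (-5.3 + 1.7 − 0.7 − 2.3 + 1.2 + 3.6 + 0.1) / 7 = -0.2429%
Σ(R_i − R̄_i)(R_m − R̄_m) = 36.1457  ⇒  Cov = 36.1457 / 6 = 6.0243
Σ(R_m − R̄_m)² = 50.7571  ⇒  Var(R_m) = 50.7571 / 6 = 8.4595
β = Cov / Var(R_m) = 6.0243 / 8.4595 = 0.7121
MRP = 12.47% − 5.09% = 7.38%
E(R) = R_f + β × MRP = 5.09% + 0.7121 × 7.38% = 10.35%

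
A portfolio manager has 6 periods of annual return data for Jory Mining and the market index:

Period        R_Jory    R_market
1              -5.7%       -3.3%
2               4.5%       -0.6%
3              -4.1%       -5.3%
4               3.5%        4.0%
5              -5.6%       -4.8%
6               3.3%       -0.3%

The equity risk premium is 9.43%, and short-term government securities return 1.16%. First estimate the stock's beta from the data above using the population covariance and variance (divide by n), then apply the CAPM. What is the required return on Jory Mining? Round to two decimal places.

12.13%

Mean R_i = (-5.7 + 4.5 − 4.1 + 3.5 − 5.6 + 3.3) / 6 = -0.6833%
Mean R_m = (-3.3 − 0.6 − 5.3 + 4.0 − 4.8 − 0.3) / 6 = -1.7167%
Σ(R_i − R̄_i)(R_m − R̄_m) = 70.6917  ⇒  Cov = 70.6917 / 6 = 11.7820
Σ(R_m − R̄_m)² = 60.7883  ⇒  Var(R_m) = 60.7883 / 6 = 10.1314
β = Cov / Var(R_m) = 11.7820 / 10.1314 = 1.1629
E(R) = R_f + β × MRP = 1.16% + 1.1629 × 9.43% = 12.13%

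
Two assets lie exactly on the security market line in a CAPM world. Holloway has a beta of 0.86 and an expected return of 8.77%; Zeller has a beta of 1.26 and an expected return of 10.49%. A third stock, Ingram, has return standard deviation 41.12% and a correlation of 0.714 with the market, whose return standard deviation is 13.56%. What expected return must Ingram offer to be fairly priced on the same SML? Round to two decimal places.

14.38%

MRP = (10.49% − 8.77%) / (1.26 − 0.86) = 4.3000%
R_f = 8.77% − 0.86 × 4.3000% = 5.0720%
β_Ingram = ρ·σ_i/σ_m = 0.714 × 41.12 / 13.56 = 2.1652
E(R_Ingram) = R_f + β × MRP = 5.0720% + 2.1652 × 4.3000% = 14.38%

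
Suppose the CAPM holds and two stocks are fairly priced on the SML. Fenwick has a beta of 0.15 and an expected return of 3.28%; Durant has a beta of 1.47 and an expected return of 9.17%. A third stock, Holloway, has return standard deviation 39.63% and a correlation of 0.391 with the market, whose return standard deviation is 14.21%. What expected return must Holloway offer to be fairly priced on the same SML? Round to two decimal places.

MRP = (9.17% − 3.28%) / (1.47 − 0.15) = 4.4621%
R_f = 3.28% − 0.15 × 4.4621% = 2.6107%
β_Holloway = ρ·σ_i/σ_m = 0.391 × 39.63 / 14.21 = 1.0905
E(R_Holloway) = R_f + β × MRP = 2.6107% + 1.0905 × 4.4621% = 7.48%

7.48%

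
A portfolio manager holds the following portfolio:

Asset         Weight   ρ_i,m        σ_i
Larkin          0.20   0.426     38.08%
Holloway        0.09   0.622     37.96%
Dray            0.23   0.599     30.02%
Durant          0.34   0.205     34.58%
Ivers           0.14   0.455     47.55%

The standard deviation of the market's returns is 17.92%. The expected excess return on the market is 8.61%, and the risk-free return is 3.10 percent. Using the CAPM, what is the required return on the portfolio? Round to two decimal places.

10.28%

β_Larkin = 0.426 × 38.08% / 17.92% = 0.9053
β_Holloway = 0.622 × 37.96% / 17.92% = 1.3176
β_Dray = 0.599 × 30.02% / 17.92% = 1.0035
β_Durant = 0.205 × 34.58% / 17.92% = 0.3956
β_Ivers = 0.455 × 47.55% / 17.92% = 1.2073
β_P = Σ w_i β_i = 0.20×0.9053 + 0.09×1.3176 + 0.23×1.0035 + 0.34×0.3956 + 0.14×1.2073 = 0.8340
E(R_P) = R_f + β_P × MRP = 3.10% + 0.8340 × 8.61% = 10.28%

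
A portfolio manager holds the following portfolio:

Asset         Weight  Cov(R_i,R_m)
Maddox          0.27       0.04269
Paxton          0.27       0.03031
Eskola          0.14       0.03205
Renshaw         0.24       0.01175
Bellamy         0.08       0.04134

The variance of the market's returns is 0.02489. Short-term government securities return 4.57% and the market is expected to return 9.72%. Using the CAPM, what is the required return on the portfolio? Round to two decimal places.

10.84%

β_Maddox = 0.04269 / 0.02489 = 1.7151
β_Paxton = 0.03031 / 0.02489 = 1.2178
β_Eskola = 0.03205 / 0.02489 = 1.2877
β_Renshaw = 0.01175 / 0.02489 = 0.4721
β_Bellamy = 0.04134 / 0.02489 = 1.6609
β_P = Σ w_i β_i = 0.27×1.7151 + 0.27×1.2178 + 0.14×1.2877 + 0.24×0.4721 + 0.08×1.6609 = 1.2183
MRP = 9.72% − 4.57% = 5.15%
E(R_P) = R_f + β_P × MRP = 4.57% + 1.2183 × 5.15% = 10.84%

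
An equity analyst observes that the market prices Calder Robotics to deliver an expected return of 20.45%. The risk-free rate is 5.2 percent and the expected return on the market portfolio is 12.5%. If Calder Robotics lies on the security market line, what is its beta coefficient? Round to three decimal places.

MRP = 12.5% − 5.2% = 7.30%
β = (E(R) − R_f) / MRP = (20.45% − 5.2%) / 7.3% = 15.25% / 7.3% = 2.089

2.089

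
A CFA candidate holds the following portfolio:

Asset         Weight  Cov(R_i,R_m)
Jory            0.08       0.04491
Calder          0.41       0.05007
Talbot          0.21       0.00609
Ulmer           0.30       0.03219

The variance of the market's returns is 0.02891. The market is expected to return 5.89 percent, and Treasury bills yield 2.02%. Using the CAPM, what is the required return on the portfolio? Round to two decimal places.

6.71%

β_Jory = 0.04491 / 0.02891 = 1.5534
β_Calder = 0.05007 / 0.02891 = 1.7319
β_Talbot = 0.00609 / 0.02891 = 0.2107
β_Ulmer = 0.03219 / 0.02891 = 1.1135
β_P = Σ w_i β_i = 0.08×1.5534 + 0.41×1.7319 + 0.21×0.2107 + 0.30×1.1135 = 1.2126
MRP = 5.89% − 2.02% = 3.87%
E(R_P) = R_f + β_P × MRP = 2.02% + 1.2126 × 3.87% = 6.71%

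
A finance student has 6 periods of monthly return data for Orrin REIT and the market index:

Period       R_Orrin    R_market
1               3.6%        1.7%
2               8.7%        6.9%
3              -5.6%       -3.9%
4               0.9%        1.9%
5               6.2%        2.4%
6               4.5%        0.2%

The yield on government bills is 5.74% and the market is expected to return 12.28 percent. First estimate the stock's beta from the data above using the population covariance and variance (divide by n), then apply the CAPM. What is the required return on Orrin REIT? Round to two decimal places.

14.04%

Mean R_i = (3.6 + 8.7 − 5.6 + 0.9 + 6.2 + 4.5) / 6 = 3.0500%
Mean R_m = (1.7 + 6.9 − 3.9 + 1.9 + 2.4 + 0.2) / 6 = 1.5333%
Σ(R_i − R̄_i)(R_m − R̄_m) = 77.4200  ⇒  Cov = 77.4200 / 6 = 12.9033
Σ(R_m − R̄_m)² = 61.0133  ⇒  Var(R_m) = 61.0133 / 6 = 10.1689
β = Cov / Var(R_m) = 12.9033 / 10.1689 = 1.2689
MRP = 12.28% − 5.74% = 6.54%
E(R) = R_f + β × MRP = 5.74% + 1.2689 × 6.54% = 14.04%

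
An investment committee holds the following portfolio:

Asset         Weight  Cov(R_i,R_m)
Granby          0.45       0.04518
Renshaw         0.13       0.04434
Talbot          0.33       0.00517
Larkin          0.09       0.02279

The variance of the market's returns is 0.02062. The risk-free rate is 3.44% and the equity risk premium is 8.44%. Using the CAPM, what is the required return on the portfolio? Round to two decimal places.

15.66%

β_Granby = 0.04518 / 0.02062 = 2.1911
β_Renshaw = 0.04434 / 0.02062 = 2.1503
β_Talbot = 0.00517 / 0.02062 = 0.2507
β_Larkin = 0.02279 / 0.02062 = 1.1052
β_P = Σ w_i β_i = 0.45×2.1911 + 0.13×2.1503 + 0.33×0.2507 + 0.09×1.1052 = 1.4477
E(R_P) = R_f + β_P × MRP = 3.44% + 1.4477 × 8.44% = 15.66%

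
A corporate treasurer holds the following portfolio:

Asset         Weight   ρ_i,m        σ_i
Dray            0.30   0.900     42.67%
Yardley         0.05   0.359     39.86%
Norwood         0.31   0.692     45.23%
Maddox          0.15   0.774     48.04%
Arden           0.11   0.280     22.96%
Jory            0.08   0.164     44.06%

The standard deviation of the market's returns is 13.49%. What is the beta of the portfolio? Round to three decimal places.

β_Dray = 0.900 × 42.67% / 13.49% = 2.8468
β_Yardley = 0.359 × 39.86% / 13.49% = 1.0608
β_Norwood = 0.692 × 45.23% / 13.49% = 2.3202
β_Maddox = 0.774 × 48.04% / 13.49% = 2.7563
β_Arden = 0.280 × 22.96% / 13.49% = 0.4766
β_Jory = 0.164 × 44.06% / 13.49% = 0.5356
β_P = Σ w_i β_i = 0.30×2.8468 + 0.05×1.0608 + 0.31×2.3202 + 0.15×2.7563 + 0.11×0.4766 + 0.08×0.5356 = 2.1351

2.135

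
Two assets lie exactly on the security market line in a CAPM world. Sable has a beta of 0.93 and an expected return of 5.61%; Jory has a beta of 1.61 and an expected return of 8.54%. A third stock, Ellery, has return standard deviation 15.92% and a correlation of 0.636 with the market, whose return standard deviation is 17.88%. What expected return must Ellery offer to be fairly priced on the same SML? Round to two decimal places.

4.04%

MRP = (8.54% − 5.61%) / (1.61 − 0.93) = 4.3088%
R_f = 5.61% − 0.93 × 4.3088% = 1.6028%
β_Ellery = ρ·σ_i/σ_m = 0.636 × 15.92 / 17.88 = 0.5663
E(R_Ellery) = R_f + β × MRP = 1.6028% + 0.5663 × 4.3088% = 4.04%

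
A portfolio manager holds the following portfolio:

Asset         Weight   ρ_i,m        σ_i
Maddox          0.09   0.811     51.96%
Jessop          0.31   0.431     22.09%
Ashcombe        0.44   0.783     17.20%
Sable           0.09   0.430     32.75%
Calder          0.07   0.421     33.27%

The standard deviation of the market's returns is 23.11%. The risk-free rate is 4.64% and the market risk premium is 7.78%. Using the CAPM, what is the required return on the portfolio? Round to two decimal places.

9.66%

β_Maddox = 0.811 × 51.96% / 23.11% = 1.8234
β_Jessop = 0.431 × 22.09% / 23.11% = 0.4120
β_Ashcombe = 0.783 × 17.20% / 23.11% = 0.5828
β_Sable = 0.430 × 32.75% / 23.11% = 0.6094
β_Calder = 0.421 × 33.27% / 23.11% = 0.6061
β_P = Σ w_i β_i = 0.09×1.8234 + 0.31×0.4120 + 0.44×0.5828 + 0.09×0.6094 + 0.07×0.6061 = 0.6455
E(R_P) = R_f + β_P × MRP = 4.64% + 0.6455 × 7.78% = 9.66%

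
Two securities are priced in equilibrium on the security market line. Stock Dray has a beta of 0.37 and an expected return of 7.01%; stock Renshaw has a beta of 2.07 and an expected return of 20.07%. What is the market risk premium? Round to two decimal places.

7.68%

Both satisfy E(R) = R_f + β·MRP, so the slope of the SML is
MRP = (20.07% − 7.01%) / (2.07 − 0.37) = 13.06% / 1.70 = 7.6824%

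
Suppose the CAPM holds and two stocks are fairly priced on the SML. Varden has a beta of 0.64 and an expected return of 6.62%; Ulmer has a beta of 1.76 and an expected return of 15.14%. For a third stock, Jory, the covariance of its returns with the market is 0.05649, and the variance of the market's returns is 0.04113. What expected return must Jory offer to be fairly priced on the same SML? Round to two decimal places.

12.20%

MRP = (15.14% − 6.62%) / (1.76 − 0.64) = 7.6071%
R_f = 6.62% − 0.64 × 7.6071% = 1.7515%
β_Jory = Cov / Var(R_m) = 0.05649 / 0.04113 = 1.3735
E(R_Jory) = R_f + β × MRP = 1.7515% + 1.3735 × 7.6071% = 12.20%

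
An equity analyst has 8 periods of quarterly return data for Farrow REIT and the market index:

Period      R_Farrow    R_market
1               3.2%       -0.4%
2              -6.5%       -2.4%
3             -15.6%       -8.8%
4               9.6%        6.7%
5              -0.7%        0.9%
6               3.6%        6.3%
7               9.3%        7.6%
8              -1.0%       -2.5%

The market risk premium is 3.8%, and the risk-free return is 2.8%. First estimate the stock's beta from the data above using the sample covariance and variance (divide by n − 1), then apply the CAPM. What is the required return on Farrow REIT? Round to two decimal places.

8.00%

Mean R_i = (3.2 − 6.5 − 15.6 + 9.6 − 0.7 + 3.6 + 9.3 − 1.0) / 8 = 0.2375%
Mean R_m = (-0.4 − 2.4 − 8.8 + 6.7 + 0.9 + 6.3 + 7.6 − 2.5) / 8 = 0.9250%
Σ(R_i − R̄_i)(R_m − R̄_m) = 309.3925  ⇒  Cov = 309.3925 / 7 = 44.1989
Σ(R_m − R̄_m)² = 225.9150  ⇒  Var(R_m) = 225.9150 / 7 = 32.2736
β = Cov / Var(R_m) = 44.1989 / 32.2736 = 1.3695
E(R) = R_f + β × MRP = 2.8% + 1.3695 × 3.8% = 8.00%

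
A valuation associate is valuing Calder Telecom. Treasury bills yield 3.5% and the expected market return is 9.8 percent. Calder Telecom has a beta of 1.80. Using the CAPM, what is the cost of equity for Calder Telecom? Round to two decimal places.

14.84%

Market risk premium = E(R_m) − R_f = 9.8% − 3.5% = 6.30%
E(R) = R_f + β × MRP = 3.5% + 1.80 × 6.3% = 14.84%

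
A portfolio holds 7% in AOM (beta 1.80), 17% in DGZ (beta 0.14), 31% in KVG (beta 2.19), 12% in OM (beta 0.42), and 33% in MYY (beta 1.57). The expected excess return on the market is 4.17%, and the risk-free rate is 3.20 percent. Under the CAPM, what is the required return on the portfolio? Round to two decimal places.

β_P = Σ w_i β_i = 0.07×1.80 + 0.17×0.14 + 0.31×2.19 + 0.12×0.42 + 0.33×1.57 = 1.3972
E(R_P) = R_f + β_P × MRP = 3.20% + 1.3972 × 4.17% = 9.03%

9.03%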